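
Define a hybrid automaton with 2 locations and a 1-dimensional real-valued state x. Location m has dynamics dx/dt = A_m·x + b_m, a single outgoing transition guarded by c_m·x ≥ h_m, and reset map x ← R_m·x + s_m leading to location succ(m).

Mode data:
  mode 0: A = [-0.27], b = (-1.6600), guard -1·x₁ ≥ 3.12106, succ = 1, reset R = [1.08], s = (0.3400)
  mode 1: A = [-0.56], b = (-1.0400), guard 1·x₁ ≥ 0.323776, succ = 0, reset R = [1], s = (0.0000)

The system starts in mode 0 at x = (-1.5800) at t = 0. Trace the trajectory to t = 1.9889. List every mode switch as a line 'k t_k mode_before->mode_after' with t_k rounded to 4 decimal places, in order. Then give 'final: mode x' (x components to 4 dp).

Mode 0: guard c·x = 3.1211 hit at Δt = 1.5241 (t = 1.5241), x⁻ = (-3.1211) → reset → x⁺ = (-3.0307), jump to mode 1
Mode 1: flow for 0.4648 to horizon, guard not reached → x = (-2.7618)

1 1.5241 0->1
final: 1 -2.7618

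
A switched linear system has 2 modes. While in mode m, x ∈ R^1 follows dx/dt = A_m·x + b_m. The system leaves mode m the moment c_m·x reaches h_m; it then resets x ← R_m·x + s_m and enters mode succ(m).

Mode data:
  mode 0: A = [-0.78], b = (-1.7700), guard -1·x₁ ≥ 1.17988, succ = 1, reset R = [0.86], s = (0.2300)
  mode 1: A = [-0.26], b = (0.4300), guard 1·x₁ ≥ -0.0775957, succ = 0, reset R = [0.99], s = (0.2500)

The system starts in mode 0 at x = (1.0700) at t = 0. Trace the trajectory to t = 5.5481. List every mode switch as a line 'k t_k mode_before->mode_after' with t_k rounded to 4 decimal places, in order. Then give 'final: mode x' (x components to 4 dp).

Mode 0: guard c·x = 1.1799 hit at Δt = 1.4361 (t = 1.4361), x⁻ = (-1.1799) → reset → x⁺ = (-0.7847), jump to mode 1
Mode 1: guard c·x = -0.0776 hit at Δt = 1.3171 (t = 2.7532), x⁻ = (-0.0776) → reset → x⁺ = (0.1732), jump to mode 0
Mode 0: guard c·x = 1.1799 hit at Δt = 1.0351 (t = 3.7883), x⁻ = (-1.1799) → reset → x⁺ = (-0.7847), jump to mode 1
Mode 1: guard c·x = -0.0776 hit at Δt = 1.3171 (t = 5.1054), x⁻ = (-0.0776) → reset → x⁺ = (0.1732), jump to mode 0
Mode 0: flow for 0.4427 to horizon, guard not reached → x = (-0.5399)

1 1.4361 0->1
2 2.7532 1->0
3 3.7883 0->1
4 5.1054 1->0
final: 0 -0.5399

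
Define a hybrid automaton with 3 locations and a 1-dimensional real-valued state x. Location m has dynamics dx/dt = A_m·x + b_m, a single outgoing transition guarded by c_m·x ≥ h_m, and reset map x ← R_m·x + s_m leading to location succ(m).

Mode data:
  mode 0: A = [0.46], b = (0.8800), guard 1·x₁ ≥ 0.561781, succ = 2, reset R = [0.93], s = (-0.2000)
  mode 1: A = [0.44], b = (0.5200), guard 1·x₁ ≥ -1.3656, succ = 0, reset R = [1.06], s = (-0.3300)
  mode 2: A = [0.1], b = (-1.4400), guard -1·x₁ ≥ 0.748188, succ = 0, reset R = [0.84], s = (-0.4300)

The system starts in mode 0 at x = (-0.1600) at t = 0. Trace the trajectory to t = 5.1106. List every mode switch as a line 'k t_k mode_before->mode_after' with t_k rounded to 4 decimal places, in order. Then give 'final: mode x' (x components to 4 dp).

1 0.7496 0->2
2 1.4826 2->0
3 3.7942 0->2
4 4.5272 2->0
final: 0 -0.7954

Mode 0: guard c·x = 0.5618 hit at Δt = 0.7496 (t = 0.7496), x⁻ = (0.5618) → reset → x⁺ = (0.3225), jump to mode 2
Mode 2: guard c·x = 0.7482 hit at Δt = 0.7330 (t = 1.4826), x⁻ = (-0.7482) → reset → x⁺ = (-1.0585), jump to mode 0
Mode 0: guard c·x = 0.5618 hit at Δt = 2.3116 (t = 3.7942), x⁻ = (0.5618) → reset → x⁺ = (0.3225), jump to mode 2
Mode 2: guard c·x = 0.7482 hit at Δt = 0.7330 (t = 4.5272), x⁻ = (-0.7482) → reset → x⁺ = (-1.0585), jump to mode 0
Mode 0: flow for 0.5834 to horizon, guard not reached → x = (-0.7954)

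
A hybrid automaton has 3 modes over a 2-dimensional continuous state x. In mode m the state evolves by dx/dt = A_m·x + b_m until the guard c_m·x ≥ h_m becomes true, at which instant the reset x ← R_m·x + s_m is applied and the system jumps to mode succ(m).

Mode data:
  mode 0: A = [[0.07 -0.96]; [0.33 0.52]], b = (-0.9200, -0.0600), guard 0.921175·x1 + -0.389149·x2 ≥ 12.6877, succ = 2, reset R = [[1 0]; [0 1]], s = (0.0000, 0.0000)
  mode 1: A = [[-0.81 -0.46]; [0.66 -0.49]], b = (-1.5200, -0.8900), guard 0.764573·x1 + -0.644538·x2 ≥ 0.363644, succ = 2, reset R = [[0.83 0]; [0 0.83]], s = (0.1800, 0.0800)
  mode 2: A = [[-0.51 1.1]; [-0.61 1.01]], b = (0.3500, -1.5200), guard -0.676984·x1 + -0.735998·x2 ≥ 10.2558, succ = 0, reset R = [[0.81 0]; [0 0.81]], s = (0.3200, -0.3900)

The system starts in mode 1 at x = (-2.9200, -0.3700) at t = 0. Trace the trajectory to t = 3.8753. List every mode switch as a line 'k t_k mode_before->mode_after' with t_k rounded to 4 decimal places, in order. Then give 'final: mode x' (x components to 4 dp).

Mode 1: guard c·x = 0.3636 hit at Δt = 1.3115 (t = 1.3115), x⁻ = (-1.5752, -2.4327) → reset → x⁺ = (-1.1274, -1.9392), jump to mode 2
Mode 2: guard c·x = 10.2558 hit at Δt = 1.4448 (t = 2.7563), x⁻ = (-5.9750, -8.4386) → reset → x⁺ = (-4.5198, -7.2253), jump to mode 0
Mode 0: flow for 1.1190 to horizon, guard not reached → x = (5.4891, -13.3254)

1 1.3115 1->2
2 2.7563 2->0
final: 0 5.4891 -13.3254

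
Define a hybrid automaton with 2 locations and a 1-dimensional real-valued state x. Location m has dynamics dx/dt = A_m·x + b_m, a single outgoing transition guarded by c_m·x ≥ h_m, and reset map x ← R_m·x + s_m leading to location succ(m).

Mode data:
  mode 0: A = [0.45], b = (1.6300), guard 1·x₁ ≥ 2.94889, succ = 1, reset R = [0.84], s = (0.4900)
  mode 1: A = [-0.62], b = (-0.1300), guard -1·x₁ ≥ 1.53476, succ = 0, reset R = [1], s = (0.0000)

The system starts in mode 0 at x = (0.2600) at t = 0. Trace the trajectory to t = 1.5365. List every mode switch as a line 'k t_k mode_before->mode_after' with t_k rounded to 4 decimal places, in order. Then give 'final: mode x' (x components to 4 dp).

Mode 0: guard c·x = 2.9489 hit at Δt = 1.1695 (t = 1.1695), x⁻ = (2.9489) → reset → x⁺ = (2.9671), jump to mode 1
Mode 1: flow for 0.3670 to horizon, guard not reached → x = (2.3206)

1 1.1695 0->1
final: 1 2.3206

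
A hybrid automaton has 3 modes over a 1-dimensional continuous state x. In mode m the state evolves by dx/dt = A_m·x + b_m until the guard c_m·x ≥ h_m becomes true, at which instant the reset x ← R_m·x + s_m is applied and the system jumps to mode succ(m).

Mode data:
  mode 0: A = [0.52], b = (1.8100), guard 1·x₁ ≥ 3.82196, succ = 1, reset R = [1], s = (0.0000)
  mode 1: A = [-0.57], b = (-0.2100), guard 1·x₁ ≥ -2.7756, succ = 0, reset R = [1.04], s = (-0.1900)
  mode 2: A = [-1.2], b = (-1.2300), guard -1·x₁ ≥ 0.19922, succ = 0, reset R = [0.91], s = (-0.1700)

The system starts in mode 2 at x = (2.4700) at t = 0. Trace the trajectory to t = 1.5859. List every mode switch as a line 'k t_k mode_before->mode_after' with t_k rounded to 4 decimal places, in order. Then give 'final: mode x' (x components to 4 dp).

Mode 2: guard c·x = 0.1992 hit at Δt = 1.2023 (t = 1.2023), x⁻ = (-0.1992) → reset → x⁺ = (-0.3513), jump to mode 0
Mode 0: flow for 0.3836 to horizon, guard not reached → x = (0.3396)

1 1.2023 2->0
final: 0 0.3396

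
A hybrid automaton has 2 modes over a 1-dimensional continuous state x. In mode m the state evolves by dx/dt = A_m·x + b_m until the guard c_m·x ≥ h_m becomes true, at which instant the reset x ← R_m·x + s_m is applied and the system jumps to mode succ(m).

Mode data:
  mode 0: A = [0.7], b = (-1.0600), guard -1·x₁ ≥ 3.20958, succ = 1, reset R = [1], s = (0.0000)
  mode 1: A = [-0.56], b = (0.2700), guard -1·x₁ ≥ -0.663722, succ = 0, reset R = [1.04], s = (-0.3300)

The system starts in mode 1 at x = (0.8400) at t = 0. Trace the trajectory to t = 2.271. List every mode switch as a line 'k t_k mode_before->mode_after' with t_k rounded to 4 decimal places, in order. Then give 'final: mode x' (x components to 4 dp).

Mode 1: guard c·x = -0.6637 hit at Δt = 1.2115 (t = 1.2115), x⁻ = (0.6637) → reset → x⁺ = (0.3603), jump to mode 0
Mode 0: flow for 1.0595 to horizon, guard not reached → x = (-0.9084)

1 1.2115 1->0
final: 0 -0.9084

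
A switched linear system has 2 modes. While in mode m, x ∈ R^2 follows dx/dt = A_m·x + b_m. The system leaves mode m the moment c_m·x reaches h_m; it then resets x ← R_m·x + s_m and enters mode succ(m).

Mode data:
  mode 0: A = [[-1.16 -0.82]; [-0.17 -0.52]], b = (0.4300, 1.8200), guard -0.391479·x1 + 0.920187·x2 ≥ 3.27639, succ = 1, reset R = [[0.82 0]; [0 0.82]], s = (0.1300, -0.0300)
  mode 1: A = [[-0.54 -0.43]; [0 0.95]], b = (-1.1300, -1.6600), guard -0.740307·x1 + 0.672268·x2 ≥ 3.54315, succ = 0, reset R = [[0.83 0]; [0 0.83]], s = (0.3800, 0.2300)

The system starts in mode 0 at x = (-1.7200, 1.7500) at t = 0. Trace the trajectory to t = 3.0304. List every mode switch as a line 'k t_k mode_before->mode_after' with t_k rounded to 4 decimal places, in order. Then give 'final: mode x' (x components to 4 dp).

1 1.4414 0->1
2 2.1542 1->0
3 2.5679 0->1
final: 1 -1.7422 2.7300

Mode 0: guard c·x = 3.2764 hit at Δt = 1.4414 (t = 1.4414), x⁻ = (-1.4941, 2.9249) → reset → x⁺ = (-1.0952, 2.3684), jump to mode 1
Mode 1: guard c·x = 3.5431 hit at Δt = 0.7128 (t = 2.1542), x⁻ = (-2.0892, 2.9698) → reset → x⁺ = (-1.3540, 2.6949), jump to mode 0
Mode 0: guard c·x = 3.2764 hit at Δt = 0.4137 (t = 2.5679), x⁻ = (-1.4594, 2.9397) → reset → x⁺ = (-1.0667, 2.3806), jump to mode 1
Mode 1: flow for 0.4625 to horizon, guard not reached → x = (-1.7422, 2.7300)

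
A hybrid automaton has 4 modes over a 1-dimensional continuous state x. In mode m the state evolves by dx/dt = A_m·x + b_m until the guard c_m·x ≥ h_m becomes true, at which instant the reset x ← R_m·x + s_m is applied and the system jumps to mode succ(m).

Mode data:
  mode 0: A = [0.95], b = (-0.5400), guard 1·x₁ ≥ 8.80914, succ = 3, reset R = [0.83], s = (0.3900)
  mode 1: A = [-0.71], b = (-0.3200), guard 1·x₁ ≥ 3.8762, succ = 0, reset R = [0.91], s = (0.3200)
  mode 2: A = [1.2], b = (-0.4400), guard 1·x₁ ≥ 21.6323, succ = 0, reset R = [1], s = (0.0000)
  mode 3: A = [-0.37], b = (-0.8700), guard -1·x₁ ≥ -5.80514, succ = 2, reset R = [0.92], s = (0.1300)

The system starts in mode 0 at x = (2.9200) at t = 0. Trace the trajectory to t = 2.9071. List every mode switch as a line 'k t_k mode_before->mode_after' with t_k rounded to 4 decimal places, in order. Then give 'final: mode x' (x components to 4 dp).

1 1.3200 0->3
2 1.8850 3->2
final: 2 17.7681

Mode 0: guard c·x = 8.8091 hit at Δt = 1.3200 (t = 1.3200), x⁻ = (8.8091) → reset → x⁺ = (7.7016), jump to mode 3
Mode 3: guard c·x = -5.8051 hit at Δt = 0.5650 (t = 1.8850), x⁻ = (5.8051) → reset → x⁺ = (5.4707), jump to mode 2
Mode 2: flow for 1.0221 to horizon, guard not reached → x = (17.7681)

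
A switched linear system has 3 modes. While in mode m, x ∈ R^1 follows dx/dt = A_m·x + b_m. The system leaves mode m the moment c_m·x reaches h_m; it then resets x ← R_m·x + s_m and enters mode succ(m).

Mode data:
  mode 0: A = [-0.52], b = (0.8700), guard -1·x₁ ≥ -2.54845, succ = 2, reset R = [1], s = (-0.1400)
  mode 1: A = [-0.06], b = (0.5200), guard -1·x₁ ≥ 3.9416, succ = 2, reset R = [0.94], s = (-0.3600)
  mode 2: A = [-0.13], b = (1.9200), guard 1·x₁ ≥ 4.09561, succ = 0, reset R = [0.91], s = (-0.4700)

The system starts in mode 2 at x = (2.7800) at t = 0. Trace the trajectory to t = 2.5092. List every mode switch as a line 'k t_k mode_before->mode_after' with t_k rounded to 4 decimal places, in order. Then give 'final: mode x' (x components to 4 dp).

1 0.8941 2->0
2 2.0345 0->2
final: 2 3.1482

Mode 2: guard c·x = 4.0956 hit at Δt = 0.8941 (t = 0.8941), x⁻ = (4.0956) → reset → x⁺ = (3.2570), jump to mode 0
Mode 0: guard c·x = -2.5484 hit at Δt = 1.1404 (t = 2.0345), x⁻ = (2.5485) → reset → x⁺ = (2.4085), jump to mode 2
Mode 2: flow for 0.4747 to horizon, guard not reached → x = (3.1482)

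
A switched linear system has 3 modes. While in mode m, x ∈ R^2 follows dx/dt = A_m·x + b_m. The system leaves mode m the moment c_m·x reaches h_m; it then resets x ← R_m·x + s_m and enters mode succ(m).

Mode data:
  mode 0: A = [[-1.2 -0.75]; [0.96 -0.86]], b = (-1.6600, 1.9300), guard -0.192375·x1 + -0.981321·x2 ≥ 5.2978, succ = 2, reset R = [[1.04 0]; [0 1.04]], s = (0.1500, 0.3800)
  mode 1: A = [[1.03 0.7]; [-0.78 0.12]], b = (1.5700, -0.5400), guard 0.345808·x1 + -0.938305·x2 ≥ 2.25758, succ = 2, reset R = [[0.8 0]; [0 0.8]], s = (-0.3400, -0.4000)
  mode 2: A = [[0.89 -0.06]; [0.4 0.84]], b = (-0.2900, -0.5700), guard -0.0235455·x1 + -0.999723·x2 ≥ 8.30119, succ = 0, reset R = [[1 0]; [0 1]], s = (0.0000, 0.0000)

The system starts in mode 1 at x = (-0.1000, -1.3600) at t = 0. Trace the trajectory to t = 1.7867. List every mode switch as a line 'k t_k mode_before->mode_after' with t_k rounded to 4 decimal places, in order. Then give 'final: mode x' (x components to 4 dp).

Mode 1: guard c·x = 2.2576 hit at Δt = 1.0164 (t = 1.0164), x⁻ = (0.4127, -2.2539) → reset → x⁺ = (-0.0098, -2.2031), jump to mode 2
Mode 2: flow for 0.7703 to horizon, guard not reached → x = (-0.1256, -4.8533)

1 1.0164 1->2
final: 2 -0.1256 -4.8533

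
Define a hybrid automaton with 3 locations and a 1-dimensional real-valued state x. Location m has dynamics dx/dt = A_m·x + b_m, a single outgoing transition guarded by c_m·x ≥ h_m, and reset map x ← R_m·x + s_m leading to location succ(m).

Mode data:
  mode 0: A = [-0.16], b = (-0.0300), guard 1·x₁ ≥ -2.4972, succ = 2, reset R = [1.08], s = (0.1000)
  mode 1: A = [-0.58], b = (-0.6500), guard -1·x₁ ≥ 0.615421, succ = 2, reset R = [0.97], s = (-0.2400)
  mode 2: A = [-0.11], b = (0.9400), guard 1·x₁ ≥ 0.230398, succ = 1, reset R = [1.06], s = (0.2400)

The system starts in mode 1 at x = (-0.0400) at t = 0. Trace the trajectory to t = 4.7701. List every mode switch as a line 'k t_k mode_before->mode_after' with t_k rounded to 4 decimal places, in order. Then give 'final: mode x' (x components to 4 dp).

1 1.3108 1->2
2 2.4087 2->1
3 4.4013 1->2
final: 2 -0.4640

Mode 1: guard c·x = 0.6154 hit at Δt = 1.3108 (t = 1.3108), x⁻ = (-0.6154) → reset → x⁺ = (-0.8370), jump to mode 2
Mode 2: guard c·x = 0.2304 hit at Δt = 1.0979 (t = 2.4087), x⁻ = (0.2304) → reset → x⁺ = (0.4842), jump to mode 1
Mode 1: guard c·x = 0.6154 hit at Δt = 1.9926 (t = 4.4013), x⁻ = (-0.6154) → reset → x⁺ = (-0.8370), jump to mode 2
Mode 2: flow for 0.3688 to horizon, guard not reached → x = (-0.4640)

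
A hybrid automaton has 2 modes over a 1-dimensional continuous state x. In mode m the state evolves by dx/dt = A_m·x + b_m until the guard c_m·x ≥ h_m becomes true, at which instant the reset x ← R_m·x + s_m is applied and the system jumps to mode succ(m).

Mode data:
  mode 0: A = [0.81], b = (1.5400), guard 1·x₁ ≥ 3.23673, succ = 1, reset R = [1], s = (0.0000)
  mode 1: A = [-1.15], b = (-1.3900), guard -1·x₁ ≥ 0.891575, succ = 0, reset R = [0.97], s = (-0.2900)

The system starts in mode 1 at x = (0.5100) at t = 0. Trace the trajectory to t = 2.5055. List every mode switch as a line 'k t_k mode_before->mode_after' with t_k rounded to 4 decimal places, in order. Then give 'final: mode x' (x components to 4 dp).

Mode 1: guard c·x = 0.8916 hit at Δt = 1.4696 (t = 1.4696), x⁻ = (-0.8916) → reset → x⁺ = (-1.1548), jump to mode 0
Mode 0: flow for 1.0359 to horizon, guard not reached → x = (-0.1739)

1 1.4696 1->0
final: 0 -0.1739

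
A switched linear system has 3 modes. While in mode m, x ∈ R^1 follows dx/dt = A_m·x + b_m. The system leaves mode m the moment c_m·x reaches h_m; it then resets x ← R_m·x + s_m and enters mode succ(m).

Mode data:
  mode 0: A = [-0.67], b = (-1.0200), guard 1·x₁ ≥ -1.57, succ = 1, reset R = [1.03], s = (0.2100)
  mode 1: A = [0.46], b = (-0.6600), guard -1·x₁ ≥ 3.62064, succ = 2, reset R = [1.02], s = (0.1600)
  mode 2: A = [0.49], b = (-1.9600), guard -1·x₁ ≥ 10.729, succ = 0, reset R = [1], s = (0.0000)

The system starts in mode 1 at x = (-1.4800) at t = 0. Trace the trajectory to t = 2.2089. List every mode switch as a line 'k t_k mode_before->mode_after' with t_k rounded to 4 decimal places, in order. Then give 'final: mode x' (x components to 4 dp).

1 1.1971 1->2
final: 2 -8.3676

Mode 1: guard c·x = 3.6206 hit at Δt = 1.1971 (t = 1.1971), x⁻ = (-3.6206) → reset → x⁺ = (-3.5331), jump to mode 2
Mode 2: flow for 1.0118 to horizon, guard not reached → x = (-8.3676)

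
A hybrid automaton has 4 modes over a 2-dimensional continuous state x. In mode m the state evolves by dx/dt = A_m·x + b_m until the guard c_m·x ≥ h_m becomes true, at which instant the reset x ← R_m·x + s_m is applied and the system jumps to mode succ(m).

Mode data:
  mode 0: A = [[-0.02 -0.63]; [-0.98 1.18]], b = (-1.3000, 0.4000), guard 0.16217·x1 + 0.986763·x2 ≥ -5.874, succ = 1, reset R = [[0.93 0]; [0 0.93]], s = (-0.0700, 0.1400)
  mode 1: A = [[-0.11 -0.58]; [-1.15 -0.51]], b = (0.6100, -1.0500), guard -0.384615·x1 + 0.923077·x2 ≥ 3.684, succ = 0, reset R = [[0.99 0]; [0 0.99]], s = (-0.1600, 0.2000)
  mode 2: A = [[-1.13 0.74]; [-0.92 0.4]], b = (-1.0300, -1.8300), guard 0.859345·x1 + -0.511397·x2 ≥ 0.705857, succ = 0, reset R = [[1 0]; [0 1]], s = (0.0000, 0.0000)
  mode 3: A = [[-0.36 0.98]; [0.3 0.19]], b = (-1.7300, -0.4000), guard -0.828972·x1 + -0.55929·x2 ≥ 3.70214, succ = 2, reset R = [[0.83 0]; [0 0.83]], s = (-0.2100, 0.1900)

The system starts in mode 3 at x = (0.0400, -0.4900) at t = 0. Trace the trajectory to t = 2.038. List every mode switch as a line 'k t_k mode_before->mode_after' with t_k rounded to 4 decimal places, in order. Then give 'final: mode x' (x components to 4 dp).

1 1.4050 3->2
final: 2 -2.3264 -1.5014

Mode 3: guard c·x = 3.7021 hit at Δt = 1.4050 (t = 1.4050), x⁻ = (-3.1308, -1.9790) → reset → x⁺ = (-2.8085, -1.4525), jump to mode 2
Mode 2: flow for 0.6330 to horizon, guard not reached → x = (-2.3264, -1.5014)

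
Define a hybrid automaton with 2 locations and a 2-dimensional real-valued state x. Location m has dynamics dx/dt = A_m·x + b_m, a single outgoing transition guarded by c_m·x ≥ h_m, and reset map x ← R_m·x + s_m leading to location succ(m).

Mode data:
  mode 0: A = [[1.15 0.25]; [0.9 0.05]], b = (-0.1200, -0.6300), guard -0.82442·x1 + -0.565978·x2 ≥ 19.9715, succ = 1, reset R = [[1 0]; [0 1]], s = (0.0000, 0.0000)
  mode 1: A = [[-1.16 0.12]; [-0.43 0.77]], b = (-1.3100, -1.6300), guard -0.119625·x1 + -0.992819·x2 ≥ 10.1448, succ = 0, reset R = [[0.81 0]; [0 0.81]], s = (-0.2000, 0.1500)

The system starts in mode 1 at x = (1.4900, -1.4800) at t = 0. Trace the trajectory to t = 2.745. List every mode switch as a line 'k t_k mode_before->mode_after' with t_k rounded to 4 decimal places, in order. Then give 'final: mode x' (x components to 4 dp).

Mode 1: guard c·x = 10.1448 hit at Δt = 1.5681 (t = 1.5681), x⁻ = (-1.2522, -10.0673) → reset → x⁺ = (-1.2143, -8.0045), jump to mode 0
Mode 0: flow for 1.1769 to horizon, guard not reached → x = (-11.0875, -14.5760)

1 1.5681 1->0
final: 0 -11.0875 -14.5760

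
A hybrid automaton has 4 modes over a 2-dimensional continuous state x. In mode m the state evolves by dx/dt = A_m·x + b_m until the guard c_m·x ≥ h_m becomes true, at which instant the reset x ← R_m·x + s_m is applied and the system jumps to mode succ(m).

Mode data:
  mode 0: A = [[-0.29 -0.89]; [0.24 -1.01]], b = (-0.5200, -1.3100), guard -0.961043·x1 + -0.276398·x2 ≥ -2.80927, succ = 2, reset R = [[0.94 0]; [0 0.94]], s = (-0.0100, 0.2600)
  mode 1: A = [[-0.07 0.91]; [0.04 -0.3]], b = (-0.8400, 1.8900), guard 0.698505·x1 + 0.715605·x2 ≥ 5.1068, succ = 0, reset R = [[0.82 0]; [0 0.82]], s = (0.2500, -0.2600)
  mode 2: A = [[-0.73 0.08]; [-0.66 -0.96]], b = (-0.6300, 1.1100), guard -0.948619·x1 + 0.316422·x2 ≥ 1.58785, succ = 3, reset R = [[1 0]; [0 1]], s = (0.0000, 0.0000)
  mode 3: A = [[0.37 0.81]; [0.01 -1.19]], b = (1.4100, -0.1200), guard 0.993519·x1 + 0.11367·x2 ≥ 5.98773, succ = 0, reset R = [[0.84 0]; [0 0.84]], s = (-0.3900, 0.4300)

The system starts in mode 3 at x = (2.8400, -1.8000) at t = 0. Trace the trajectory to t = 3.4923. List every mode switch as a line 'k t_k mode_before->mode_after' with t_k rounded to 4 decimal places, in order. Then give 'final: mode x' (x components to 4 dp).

1 1.4476 3->0
2 2.5474 0->2
final: 2 0.9741 0.0211

Mode 3: guard c·x = 5.9877 hit at Δt = 1.4476 (t = 1.4476), x⁻ = (6.0694, -0.3723) → reset → x⁺ = (4.7083, 0.1173), jump to mode 0
Mode 0: guard c·x = -2.8093 hit at Δt = 1.0998 (t = 2.5474), x⁻ = (2.9962, -0.2539) → reset → x⁺ = (2.8064, 0.0213), jump to mode 2
Mode 2: flow for 0.9449 to horizon, guard not reached → x = (0.9741, 0.0211)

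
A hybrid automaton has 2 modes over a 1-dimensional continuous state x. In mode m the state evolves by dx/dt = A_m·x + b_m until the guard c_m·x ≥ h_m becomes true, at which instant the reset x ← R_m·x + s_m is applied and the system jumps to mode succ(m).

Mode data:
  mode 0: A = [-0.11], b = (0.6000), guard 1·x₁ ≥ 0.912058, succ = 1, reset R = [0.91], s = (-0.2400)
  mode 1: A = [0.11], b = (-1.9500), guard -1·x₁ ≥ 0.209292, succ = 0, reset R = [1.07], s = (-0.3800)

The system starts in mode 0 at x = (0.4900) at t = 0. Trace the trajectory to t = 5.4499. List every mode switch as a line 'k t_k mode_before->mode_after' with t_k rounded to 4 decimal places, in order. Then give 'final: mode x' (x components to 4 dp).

Mode 0: guard c·x = 0.9121 hit at Δt = 0.8077 (t = 0.8077), x⁻ = (0.9121) → reset → x⁺ = (0.5900), jump to mode 1
Mode 1: guard c·x = 0.2093 hit at Δt = 0.4144 (t = 1.2221), x⁻ = (-0.2093) → reset → x⁺ = (-0.6039), jump to mode 0
Mode 0: guard c·x = 0.9121 hit at Δt = 2.6180 (t = 3.8401), x⁻ = (0.9121) → reset → x⁺ = (0.5900), jump to mode 1
Mode 1: guard c·x = 0.2093 hit at Δt = 0.4144 (t = 4.2545), x⁻ = (-0.2093) → reset → x⁺ = (-0.6039), jump to mode 0
Mode 0: flow for 1.1954 to horizon, guard not reached → x = (0.1425)

1 0.8077 0->1
2 1.2221 1->0
3 3.8401 0->1
4 4.2545 1->0
final: 0 0.1425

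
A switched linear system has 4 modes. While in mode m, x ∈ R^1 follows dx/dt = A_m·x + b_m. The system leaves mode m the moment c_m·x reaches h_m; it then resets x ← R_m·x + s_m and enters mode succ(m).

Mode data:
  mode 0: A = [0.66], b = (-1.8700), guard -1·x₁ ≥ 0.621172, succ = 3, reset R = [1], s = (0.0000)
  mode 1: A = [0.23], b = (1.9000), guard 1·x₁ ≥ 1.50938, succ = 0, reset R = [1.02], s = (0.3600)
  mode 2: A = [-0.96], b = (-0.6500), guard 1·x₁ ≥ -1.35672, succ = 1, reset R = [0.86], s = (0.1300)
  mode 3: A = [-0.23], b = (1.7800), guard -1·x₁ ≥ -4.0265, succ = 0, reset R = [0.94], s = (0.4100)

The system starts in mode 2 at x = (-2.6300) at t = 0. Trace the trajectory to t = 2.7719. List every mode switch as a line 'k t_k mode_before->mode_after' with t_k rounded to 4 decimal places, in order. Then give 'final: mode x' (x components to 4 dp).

1 1.0995 2->1
2 2.4122 1->0
final: 0 1.6494

Mode 2: guard c·x = -1.3567 hit at Δt = 1.0995 (t = 1.0995), x⁻ = (-1.3567) → reset → x⁺ = (-1.0368), jump to mode 1
Mode 1: guard c·x = 1.5094 hit at Δt = 1.3127 (t = 2.4122), x⁻ = (1.5094) → reset → x⁺ = (1.8996), jump to mode 0
Mode 0: flow for 0.3597 to horizon, guard not reached → x = (1.6494)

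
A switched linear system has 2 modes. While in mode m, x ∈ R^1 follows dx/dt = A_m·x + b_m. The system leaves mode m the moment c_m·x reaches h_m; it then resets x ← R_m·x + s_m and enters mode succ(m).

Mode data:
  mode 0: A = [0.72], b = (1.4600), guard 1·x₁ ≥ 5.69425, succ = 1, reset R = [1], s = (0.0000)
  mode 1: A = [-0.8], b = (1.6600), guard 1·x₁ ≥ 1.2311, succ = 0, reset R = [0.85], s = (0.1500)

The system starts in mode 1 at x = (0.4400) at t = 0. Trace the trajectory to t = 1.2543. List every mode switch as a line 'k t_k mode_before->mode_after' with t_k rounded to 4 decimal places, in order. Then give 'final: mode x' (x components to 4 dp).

Mode 1: guard c·x = 1.2311 hit at Δt = 0.8267 (t = 0.8267), x⁻ = (1.2311) → reset → x⁺ = (1.1964), jump to mode 0
Mode 0: flow for 0.4276 to horizon, guard not reached → x = (2.3588)

1 0.8267 1->0
final: 0 2.3588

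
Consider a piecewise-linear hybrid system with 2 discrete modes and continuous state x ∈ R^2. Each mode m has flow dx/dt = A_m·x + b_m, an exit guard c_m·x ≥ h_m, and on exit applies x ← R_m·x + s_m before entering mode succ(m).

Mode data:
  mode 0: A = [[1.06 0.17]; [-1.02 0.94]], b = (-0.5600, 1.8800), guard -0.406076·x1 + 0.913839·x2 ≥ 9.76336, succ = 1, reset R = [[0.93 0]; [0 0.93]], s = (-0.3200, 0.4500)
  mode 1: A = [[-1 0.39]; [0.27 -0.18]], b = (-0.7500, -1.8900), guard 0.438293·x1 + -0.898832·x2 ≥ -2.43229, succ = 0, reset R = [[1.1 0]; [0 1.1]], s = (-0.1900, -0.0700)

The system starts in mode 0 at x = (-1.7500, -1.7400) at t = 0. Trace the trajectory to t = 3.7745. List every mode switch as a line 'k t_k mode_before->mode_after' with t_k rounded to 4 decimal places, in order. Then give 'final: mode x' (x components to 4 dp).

Mode 0: guard c·x = 9.7634 hit at Δt = 1.2191 (t = 1.2191), x⁻ = (-7.5519, 7.3281) → reset → x⁺ = (-7.3433, 7.2651), jump to mode 1
Mode 1: guard c·x = -2.4323 hit at Δt = 1.4347 (t = 2.6538), x⁻ = (-1.1842, 2.1286) → reset → x⁺ = (-1.4926, 2.2715), jump to mode 0
Mode 0: guard c·x = 9.7634 hit at Δt = 0.7717 (t = 3.4255), x⁻ = (-3.0756, 9.3172) → reset → x⁺ = (-3.1803, 9.1150), jump to mode 1
Mode 1: flow for 0.3490 to horizon, guard not reached → x = (-1.5047, 7.7136)

1 1.2191 0->1
2 2.6538 1->0
3 3.4255 0->1
final: 1 -1.5047 7.7136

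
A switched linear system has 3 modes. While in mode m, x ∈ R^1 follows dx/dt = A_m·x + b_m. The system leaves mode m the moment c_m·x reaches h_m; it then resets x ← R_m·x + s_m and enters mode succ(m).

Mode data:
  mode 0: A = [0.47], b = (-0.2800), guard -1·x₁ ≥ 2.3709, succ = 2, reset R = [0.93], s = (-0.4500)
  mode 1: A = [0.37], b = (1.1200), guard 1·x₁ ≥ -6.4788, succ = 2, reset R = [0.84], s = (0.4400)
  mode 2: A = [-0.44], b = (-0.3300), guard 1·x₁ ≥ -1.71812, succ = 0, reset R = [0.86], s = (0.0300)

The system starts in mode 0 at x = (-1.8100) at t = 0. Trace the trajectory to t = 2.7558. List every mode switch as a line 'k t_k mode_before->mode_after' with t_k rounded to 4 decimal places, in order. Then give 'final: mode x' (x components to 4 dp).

1 0.4459 0->2
2 1.9842 2->0
final: 0 -2.3408

Mode 0: guard c·x = 2.3709 hit at Δt = 0.4459 (t = 0.4459), x⁻ = (-2.3709) → reset → x⁺ = (-2.6549), jump to mode 2
Mode 2: guard c·x = -1.7181 hit at Δt = 1.5383 (t = 1.9842), x⁻ = (-1.7181) → reset → x⁺ = (-1.4476), jump to mode 0
Mode 0: flow for 0.7716 to horizon, guard not reached → x = (-2.3408)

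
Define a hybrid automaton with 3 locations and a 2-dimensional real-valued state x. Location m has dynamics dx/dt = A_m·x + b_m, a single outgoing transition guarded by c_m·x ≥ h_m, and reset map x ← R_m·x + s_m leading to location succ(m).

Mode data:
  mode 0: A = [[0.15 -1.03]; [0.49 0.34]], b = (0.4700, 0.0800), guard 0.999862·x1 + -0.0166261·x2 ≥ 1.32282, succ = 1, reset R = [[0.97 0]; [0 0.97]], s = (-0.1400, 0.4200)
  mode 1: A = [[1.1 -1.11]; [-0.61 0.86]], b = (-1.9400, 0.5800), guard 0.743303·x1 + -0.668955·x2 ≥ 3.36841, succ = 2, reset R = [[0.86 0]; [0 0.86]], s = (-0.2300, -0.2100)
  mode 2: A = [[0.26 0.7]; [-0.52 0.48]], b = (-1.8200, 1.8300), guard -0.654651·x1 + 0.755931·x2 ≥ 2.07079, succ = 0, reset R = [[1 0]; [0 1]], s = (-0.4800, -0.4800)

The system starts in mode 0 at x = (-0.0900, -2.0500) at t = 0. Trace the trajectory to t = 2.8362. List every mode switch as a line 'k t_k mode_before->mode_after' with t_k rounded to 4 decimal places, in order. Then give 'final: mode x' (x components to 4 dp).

Mode 0: guard c·x = 1.3228 hit at Δt = 0.4933 (t = 0.4933), x⁻ = (1.2859, -2.2334) → reset → x⁺ = (1.1073, -1.7464), jump to mode 1
Mode 1: guard c·x = 3.3684 hit at Δt = 0.4465 (t = 0.9398), x⁻ = (2.0668, -2.7388) → reset → x⁺ = (1.5474, -2.5654), jump to mode 2
Mode 2: guard c·x = 2.0708 hit at Δt = 1.4968 (t = 2.4366), x⁻ = (-3.6360, -0.4095) → reset → x⁺ = (-4.1160, -0.8895), jump to mode 0
Mode 0: flow for 0.3996 to horizon, guard not reached → x = (-3.6085, -1.8030)

1 0.4933 0->1
2 0.9398 1->2
3 2.4366 2->0
final: 0 -3.6085 -1.8030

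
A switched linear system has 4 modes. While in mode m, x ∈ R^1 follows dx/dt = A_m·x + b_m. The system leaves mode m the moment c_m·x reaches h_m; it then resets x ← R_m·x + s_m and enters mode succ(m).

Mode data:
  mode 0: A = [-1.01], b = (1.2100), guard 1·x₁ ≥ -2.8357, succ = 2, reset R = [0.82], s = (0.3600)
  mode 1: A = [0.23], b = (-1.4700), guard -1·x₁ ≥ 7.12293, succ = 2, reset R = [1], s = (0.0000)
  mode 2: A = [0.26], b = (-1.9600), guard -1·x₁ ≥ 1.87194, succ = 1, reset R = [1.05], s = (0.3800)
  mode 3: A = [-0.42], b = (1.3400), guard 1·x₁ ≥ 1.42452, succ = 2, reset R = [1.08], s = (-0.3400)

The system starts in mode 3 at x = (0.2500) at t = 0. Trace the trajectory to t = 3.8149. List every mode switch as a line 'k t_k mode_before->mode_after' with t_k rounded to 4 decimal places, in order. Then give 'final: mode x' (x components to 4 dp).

1 1.2140 3->2
2 2.7330 2->1
final: 1 -3.8393

Mode 3: guard c·x = 1.4245 hit at Δt = 1.2140 (t = 1.2140), x⁻ = (1.4245) → reset → x⁺ = (1.1985), jump to mode 2
Mode 2: guard c·x = 1.8719 hit at Δt = 1.5190 (t = 2.7330), x⁻ = (-1.8719) → reset → x⁺ = (-1.5855), jump to mode 1
Mode 1: flow for 1.0819 to horizon, guard not reached → x = (-3.8393)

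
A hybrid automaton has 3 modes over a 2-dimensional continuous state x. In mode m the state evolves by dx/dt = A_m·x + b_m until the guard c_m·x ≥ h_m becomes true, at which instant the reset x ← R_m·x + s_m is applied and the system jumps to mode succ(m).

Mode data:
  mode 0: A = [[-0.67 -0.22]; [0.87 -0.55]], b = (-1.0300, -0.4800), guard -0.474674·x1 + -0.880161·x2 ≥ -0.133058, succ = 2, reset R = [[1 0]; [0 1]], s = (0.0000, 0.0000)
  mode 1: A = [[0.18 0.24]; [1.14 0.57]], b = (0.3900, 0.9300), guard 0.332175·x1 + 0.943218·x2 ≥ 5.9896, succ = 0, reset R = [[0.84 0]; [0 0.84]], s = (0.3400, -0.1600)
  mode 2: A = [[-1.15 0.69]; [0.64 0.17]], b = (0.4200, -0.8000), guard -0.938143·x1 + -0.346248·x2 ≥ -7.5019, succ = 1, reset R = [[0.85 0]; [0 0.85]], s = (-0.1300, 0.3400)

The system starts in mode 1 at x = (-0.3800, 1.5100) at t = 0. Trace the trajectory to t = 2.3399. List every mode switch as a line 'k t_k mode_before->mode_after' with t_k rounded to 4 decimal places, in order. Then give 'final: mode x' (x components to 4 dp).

1 1.4055 1->0
final: 0 -0.4971 2.6741

Mode 1: guard c·x = 5.9896 hit at Δt = 1.4055 (t = 1.4055), x⁻ = (1.3251, 5.8835) → reset → x⁺ = (1.4531, 4.7821), jump to mode 0
Mode 0: flow for 0.9344 to horizon, guard not reached → x = (-0.4971, 2.6741)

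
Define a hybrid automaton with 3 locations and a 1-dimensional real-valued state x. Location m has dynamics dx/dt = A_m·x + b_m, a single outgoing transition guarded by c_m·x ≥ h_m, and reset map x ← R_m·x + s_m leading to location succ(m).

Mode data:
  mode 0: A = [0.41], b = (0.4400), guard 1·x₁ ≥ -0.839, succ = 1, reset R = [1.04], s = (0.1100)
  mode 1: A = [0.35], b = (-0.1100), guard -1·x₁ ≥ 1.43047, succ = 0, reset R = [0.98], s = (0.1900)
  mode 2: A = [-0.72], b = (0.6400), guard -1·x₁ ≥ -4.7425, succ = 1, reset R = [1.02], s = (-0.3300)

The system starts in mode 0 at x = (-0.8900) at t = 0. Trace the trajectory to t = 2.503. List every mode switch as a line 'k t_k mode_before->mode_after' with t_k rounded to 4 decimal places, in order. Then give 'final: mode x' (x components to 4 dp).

Mode 0: guard c·x = -0.8390 hit at Δt = 0.5991 (t = 0.5991), x⁻ = (-0.8390) → reset → x⁺ = (-0.7626), jump to mode 1
Mode 1: guard c·x = 1.4305 hit at Δt = 1.3788 (t = 1.9779), x⁻ = (-1.4305) → reset → x⁺ = (-1.2119), jump to mode 0
Mode 0: flow for 0.5251 to horizon, guard not reached → x = (-1.2452)

1 0.5991 0->1
2 1.9779 1->0
final: 0 -1.2452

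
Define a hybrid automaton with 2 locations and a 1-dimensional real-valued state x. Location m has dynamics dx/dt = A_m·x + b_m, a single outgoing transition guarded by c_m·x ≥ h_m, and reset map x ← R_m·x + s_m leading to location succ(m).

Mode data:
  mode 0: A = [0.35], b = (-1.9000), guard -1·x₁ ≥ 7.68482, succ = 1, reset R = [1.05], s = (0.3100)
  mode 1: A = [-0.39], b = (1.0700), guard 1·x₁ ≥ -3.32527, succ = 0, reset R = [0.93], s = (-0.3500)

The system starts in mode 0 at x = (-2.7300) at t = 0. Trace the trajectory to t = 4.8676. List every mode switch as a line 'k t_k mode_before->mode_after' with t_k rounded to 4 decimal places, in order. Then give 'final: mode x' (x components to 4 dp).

1 1.3559 0->1
2 2.7622 1->0
3 3.8789 0->1
final: 1 -4.3987

Mode 0: guard c·x = 7.6848 hit at Δt = 1.3559 (t = 1.3559), x⁻ = (-7.6848) → reset → x⁺ = (-7.7591), jump to mode 1
Mode 1: guard c·x = -3.3253 hit at Δt = 1.4063 (t = 2.7622), x⁻ = (-3.3253) → reset → x⁺ = (-3.4425), jump to mode 0
Mode 0: guard c·x = 7.6848 hit at Δt = 1.1167 (t = 3.8789), x⁻ = (-7.6848) → reset → x⁺ = (-7.7591), jump to mode 1
Mode 1: flow for 0.9887 to horizon, guard not reached → x = (-4.3987)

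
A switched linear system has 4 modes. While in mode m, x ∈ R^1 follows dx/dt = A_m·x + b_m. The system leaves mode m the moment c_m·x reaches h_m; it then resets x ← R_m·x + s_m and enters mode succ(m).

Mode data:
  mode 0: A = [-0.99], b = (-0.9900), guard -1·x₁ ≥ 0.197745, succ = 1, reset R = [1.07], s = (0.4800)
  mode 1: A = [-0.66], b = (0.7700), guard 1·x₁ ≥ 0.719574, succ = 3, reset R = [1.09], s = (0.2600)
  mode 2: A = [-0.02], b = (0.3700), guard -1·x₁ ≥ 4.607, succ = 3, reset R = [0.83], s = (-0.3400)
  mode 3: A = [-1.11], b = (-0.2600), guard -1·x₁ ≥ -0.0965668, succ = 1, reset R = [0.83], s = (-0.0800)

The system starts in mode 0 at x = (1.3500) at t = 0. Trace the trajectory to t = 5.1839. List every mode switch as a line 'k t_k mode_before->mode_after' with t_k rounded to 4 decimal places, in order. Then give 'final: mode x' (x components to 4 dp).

1 1.0856 0->1
2 2.1427 1->3
3 3.3607 3->1
4 4.8137 1->3
final: 3 0.6136

Mode 0: guard c·x = 0.1977 hit at Δt = 1.0856 (t = 1.0856), x⁻ = (-0.1977) → reset → x⁺ = (0.2684), jump to mode 1
Mode 1: guard c·x = 0.7196 hit at Δt = 1.0571 (t = 2.1427), x⁻ = (0.7196) → reset → x⁺ = (1.0443), jump to mode 3
Mode 3: guard c·x = -0.0966 hit at Δt = 1.2180 (t = 3.3607), x⁻ = (0.0966) → reset → x⁺ = (0.0002), jump to mode 1
Mode 1: guard c·x = 0.7196 hit at Δt = 1.4530 (t = 4.8137), x⁻ = (0.7196) → reset → x⁺ = (1.0443), jump to mode 3
Mode 3: flow for 0.3702 to horizon, guard not reached → x = (0.6136)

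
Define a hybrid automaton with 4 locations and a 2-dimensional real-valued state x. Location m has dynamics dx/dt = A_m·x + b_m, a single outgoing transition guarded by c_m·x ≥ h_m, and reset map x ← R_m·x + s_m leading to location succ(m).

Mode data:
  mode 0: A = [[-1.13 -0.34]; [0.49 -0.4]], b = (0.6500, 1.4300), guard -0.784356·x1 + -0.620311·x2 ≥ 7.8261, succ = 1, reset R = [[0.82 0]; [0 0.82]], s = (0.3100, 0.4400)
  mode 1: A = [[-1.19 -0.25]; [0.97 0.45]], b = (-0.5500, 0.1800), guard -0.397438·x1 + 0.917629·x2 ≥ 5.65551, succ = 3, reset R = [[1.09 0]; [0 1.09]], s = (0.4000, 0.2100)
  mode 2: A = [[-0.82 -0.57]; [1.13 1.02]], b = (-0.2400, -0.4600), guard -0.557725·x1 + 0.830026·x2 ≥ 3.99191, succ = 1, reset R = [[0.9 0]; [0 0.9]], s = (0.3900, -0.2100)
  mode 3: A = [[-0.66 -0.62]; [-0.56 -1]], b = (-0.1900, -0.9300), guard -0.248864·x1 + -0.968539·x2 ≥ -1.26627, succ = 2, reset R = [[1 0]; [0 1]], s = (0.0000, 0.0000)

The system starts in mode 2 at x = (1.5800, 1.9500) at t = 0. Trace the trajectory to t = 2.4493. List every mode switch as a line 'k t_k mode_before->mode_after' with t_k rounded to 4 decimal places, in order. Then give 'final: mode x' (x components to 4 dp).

1 0.7445 2->1
2 1.7330 1->3
final: 3 -2.1225 3.1521

Mode 2: guard c·x = 3.9919 hit at Δt = 0.7445 (t = 0.7445), x⁻ = (-0.3446, 4.5779) → reset → x⁺ = (0.0799, 3.9101), jump to mode 1
Mode 1: guard c·x = 5.6555 hit at Δt = 0.9885 (t = 1.7330), x⁻ = (-1.0225, 5.7203) → reset → x⁺ = (-0.7146, 6.4451), jump to mode 3
Mode 3: flow for 0.7163 to horizon, guard not reached → x = (-2.1225, 3.1521)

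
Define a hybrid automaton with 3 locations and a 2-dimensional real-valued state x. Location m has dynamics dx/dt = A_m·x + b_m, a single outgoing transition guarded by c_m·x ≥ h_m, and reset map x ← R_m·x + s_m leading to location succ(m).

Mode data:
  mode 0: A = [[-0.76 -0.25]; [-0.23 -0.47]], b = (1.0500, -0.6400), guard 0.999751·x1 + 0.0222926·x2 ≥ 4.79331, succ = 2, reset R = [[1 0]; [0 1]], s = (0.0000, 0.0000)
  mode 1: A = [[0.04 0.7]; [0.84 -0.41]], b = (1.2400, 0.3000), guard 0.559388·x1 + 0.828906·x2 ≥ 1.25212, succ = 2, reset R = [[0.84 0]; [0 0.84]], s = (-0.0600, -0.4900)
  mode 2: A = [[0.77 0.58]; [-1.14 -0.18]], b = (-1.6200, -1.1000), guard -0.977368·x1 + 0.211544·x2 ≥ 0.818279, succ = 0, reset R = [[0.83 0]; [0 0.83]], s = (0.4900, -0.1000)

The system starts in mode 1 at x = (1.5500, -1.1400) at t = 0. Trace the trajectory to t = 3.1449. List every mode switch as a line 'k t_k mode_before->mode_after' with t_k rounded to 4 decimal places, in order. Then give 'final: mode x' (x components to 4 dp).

1 0.6041 1->2
2 1.9772 2->0
final: 0 0.9206 -1.8508

Mode 1: guard c·x = 1.2521 hit at Δt = 0.6041 (t = 0.6041), x⁻ = (2.1188, 0.0807) → reset → x⁺ = (1.7198, -0.4222), jump to mode 2
Mode 2: guard c·x = 0.8183 hit at Δt = 1.3731 (t = 1.9772), x⁻ = (-1.3562, -2.3978) → reset → x⁺ = (-0.6356, -2.0901), jump to mode 0
Mode 0: flow for 1.1677 to horizon, guard not reached → x = (0.9206, -1.8508)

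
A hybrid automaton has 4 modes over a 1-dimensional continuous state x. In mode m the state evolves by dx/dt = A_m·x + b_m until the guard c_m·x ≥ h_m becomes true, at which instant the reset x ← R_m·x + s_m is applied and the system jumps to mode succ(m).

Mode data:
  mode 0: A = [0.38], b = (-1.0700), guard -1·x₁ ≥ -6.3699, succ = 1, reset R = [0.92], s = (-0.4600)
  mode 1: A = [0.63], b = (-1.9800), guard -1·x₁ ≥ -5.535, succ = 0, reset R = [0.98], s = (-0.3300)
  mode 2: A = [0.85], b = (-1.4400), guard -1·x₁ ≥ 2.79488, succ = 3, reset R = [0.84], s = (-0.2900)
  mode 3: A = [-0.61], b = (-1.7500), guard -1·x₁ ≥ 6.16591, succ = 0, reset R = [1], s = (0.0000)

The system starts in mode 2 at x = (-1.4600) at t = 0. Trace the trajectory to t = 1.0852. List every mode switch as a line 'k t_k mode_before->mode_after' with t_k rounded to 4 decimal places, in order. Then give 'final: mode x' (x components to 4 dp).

Mode 2: guard c·x = 2.7949 hit at Δt = 0.4152 (t = 0.4152), x⁻ = (-2.7949) → reset → x⁺ = (-2.6377), jump to mode 3
Mode 3: flow for 0.6700 to horizon, guard not reached → x = (-2.7152)

1 0.4152 2->3
final: 3 -2.7152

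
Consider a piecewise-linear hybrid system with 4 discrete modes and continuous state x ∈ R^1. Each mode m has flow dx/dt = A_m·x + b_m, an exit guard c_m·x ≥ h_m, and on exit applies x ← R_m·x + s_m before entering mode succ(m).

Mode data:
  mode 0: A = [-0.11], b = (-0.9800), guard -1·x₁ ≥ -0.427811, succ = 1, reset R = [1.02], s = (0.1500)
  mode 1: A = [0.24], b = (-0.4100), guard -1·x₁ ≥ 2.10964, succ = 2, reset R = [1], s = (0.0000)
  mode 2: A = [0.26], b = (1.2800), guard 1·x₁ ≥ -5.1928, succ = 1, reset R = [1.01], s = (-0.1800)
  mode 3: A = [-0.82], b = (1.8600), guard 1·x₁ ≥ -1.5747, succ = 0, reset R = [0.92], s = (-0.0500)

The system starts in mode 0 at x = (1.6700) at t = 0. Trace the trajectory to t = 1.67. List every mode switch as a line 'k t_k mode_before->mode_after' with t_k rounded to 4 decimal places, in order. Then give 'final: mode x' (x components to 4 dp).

Mode 0: guard c·x = -0.4278 hit at Δt = 1.1355 (t = 1.1355), x⁻ = (0.4278) → reset → x⁺ = (0.5864), jump to mode 1
Mode 1: flow for 0.5345 to horizon, guard not reached → x = (0.4328)

1 1.1355 0->1
final: 1 0.4328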